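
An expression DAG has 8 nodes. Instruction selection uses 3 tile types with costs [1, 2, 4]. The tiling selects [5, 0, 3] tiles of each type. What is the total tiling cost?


Total cost = sum(count_i * cost_i)
= 5*1 + 0*2 + 3*4
= 17

17


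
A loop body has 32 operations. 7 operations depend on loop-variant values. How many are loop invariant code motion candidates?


Invariant candidates = total - loop-dependent
= 32 - 7 = 25

25


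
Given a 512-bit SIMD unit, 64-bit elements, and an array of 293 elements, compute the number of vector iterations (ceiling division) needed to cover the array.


Width = 512 / 64 = 8 elements per vector op
Iterations = ceil(293 / 8) = 37

37


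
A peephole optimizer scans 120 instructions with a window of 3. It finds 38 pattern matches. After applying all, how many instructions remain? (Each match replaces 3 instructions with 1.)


Each match removes 2 instructions.
Total removed = 38 * 2 = 76
Remaining = 120 - 76 = 44

44


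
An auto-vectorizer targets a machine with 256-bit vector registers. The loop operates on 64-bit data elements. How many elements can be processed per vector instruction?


Width = SIMD bits / data type bits
= 256 / 64 = 4

4


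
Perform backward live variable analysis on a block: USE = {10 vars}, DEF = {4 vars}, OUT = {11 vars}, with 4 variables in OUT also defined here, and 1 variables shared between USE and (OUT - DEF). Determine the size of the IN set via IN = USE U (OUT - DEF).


OUT - DEF: 11 - 4 = 7
|IN| = |USE| + |OUT - DEF| - |USE ∩ (OUT - DEF)| = 10 + 7 - 1 = 16

16


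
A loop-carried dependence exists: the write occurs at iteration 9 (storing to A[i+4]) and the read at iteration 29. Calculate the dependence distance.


Distance = read iteration - write iteration
= 29 - 9 = 20

20


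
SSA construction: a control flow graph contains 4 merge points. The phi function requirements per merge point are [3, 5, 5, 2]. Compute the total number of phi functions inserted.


Total phi functions = sum of phi functions at each join node
= 3 + 5 + 5 + 2 = 15

15


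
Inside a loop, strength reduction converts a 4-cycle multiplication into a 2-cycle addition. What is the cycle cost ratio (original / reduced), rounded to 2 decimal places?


Ratio = mult_cost / add_cost = 4 / 2 = 2.0

2.0


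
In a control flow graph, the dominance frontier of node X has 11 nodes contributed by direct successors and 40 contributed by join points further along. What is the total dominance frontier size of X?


DF(X) = direct successor contributions + join point contributions
= 11 + 40 = 51

51


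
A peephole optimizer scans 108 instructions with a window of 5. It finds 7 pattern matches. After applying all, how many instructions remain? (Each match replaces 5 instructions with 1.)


Each match removes 4 instructions.
Total removed = 7 * 4 = 28
Remaining = 108 - 28 = 80

80


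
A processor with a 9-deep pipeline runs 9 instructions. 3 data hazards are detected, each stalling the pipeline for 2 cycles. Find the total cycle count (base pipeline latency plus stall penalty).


Base cycles = 9 + 9 - 1 = 17
Total stalls = 3 * 2 = 6
Total = 17 + 6 = 23

23


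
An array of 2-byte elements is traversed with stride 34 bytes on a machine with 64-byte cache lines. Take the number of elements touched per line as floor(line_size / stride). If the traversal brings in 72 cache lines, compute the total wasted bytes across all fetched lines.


Elements per line = floor(64 / 34) = 1
Bytes used per line = 1 * 2 = 2
Wasted per line = 64 - 2 = 62
Total wasted = 62 * 72 = 4464

4464


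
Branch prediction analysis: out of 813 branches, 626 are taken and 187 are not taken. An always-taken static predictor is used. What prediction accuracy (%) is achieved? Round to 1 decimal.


Predictor: always-taken
Correct predictions = 626
Accuracy = 626 / 813 * 100 = 77.0%

77.0


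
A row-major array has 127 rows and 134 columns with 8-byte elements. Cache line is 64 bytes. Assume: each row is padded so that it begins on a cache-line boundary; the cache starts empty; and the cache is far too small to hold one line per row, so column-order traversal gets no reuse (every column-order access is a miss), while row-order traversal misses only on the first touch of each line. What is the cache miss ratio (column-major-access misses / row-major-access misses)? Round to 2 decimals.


Each row occupies 134 * 8 = 1072 bytes and starts on a line boundary, so it spans ceil(1072 / 64) = 17 cache lines.
Row-major traversal misses (one per line touched): 127 * ceil(134 * 8 / 64) = 2159
Column-major traversal misses (no reuse, every access misses): 127 * 134 = 17018
Ratio = 17018 / 2159 = 7.88

7.88


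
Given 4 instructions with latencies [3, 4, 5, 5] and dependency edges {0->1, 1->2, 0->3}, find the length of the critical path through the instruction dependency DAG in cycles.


Compute longest path through dependency graph: dist(Ik) = max over predecessors of dist + latency(Ik).
dist(I0) = latency 3 = 3
dist(I1) = dist(I0) + 4 = 3 + 4 = 7
dist(I2) = dist(I1) + 5 = 7 + 5 = 12
dist(I3) = dist(I0) + 5 = 3 + 5 = 8
Critical path = max dist = 12

12


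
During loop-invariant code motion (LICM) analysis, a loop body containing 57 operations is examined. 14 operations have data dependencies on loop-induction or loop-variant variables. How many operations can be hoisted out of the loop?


Invariant candidates = total - loop-dependent
= 57 - 14 = 43

43


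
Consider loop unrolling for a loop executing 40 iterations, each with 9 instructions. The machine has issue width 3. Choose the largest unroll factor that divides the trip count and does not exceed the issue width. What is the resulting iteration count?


Largest divisor of 40 <= 3 is 2
New iterations = 40 / 2 = 20

20


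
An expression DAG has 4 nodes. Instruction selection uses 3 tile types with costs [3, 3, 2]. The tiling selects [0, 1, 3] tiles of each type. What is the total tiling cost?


Total cost = sum(count_i * cost_i)
= 0*3 + 1*3 + 3*2
= 9

9


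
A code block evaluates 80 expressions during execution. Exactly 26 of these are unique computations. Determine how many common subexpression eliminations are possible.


CSE count = total expressions - unique expressions
= 80 - 26 = 54

54


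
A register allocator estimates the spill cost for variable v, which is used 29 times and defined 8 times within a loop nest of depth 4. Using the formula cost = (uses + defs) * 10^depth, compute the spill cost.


uses + defs = 29 + 8 = 37
10^4 = 10000
Spill cost = 37 * 10000 = 370000

370000


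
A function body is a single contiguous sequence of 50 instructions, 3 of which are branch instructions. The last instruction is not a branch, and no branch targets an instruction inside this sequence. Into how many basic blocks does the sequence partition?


With no in-sequence branch targets, the leaders are the first instruction plus the instruction after each branch.
Number of basic blocks = branches + 1
= 3 + 1 = 4

4


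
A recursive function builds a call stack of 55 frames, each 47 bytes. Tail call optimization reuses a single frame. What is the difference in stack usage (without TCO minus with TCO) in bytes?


Without TCO: 55 * 47 = 2585 bytes
With TCO: reuse 1 frame = 47 bytes
Savings = 2585 - 47 = 2538

2538


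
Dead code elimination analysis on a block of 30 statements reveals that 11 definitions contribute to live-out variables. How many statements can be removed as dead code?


Dead code = total statements - live definitions
= 30 - 11 = 19

19


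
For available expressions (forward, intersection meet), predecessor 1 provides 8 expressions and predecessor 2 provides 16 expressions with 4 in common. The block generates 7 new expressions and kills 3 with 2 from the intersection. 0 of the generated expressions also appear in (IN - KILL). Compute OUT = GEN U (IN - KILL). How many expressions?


IN = intersection of predecessors = 4
IN - KILL = 4 - 2 = 2
|OUT| = |GEN| + |IN - KILL| - |GEN ∩ (IN - KILL)| = 7 + 2 - 0 = 9

9


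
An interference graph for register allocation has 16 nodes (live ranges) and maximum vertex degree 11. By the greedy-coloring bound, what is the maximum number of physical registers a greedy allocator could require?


Greedy coloring never needs more than (max_degree + 1) colors: when coloring a vertex, at most max_degree neighbors are already colored.
Upper bound = 11 + 1 = 12

12


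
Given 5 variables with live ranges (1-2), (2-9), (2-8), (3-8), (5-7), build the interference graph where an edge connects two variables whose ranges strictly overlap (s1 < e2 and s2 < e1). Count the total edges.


Check all pairs for overlapping intervals.
Two intervals (s1,e1) and (s2,e2) overlap if s1 < e2 and s2 < e1.
v0 (1-2) vs v1..v4: overlaps none -> 0
v1 (2-9) vs v2..v4: overlaps v2, v3, v4 -> 3
v2 (2-8) vs v3..v4: overlaps v3, v4 -> 2
v3 (3-8) vs v4: overlaps v4 -> 1
Total overlapping pairs = 0 + 3 + 2 + 1 = 6

6


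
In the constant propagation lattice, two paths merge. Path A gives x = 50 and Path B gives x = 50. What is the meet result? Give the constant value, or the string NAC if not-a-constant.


Meet operation: if both paths give the same constant, result is that constant; if they differ, result is NAC (not-a-constant).
Path A: 50, Path B: 50 -> equal
Result: constant -> 50

50


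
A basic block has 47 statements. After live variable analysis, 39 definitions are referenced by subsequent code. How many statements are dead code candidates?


Dead code = total statements - live definitions
= 47 - 39 = 8

8


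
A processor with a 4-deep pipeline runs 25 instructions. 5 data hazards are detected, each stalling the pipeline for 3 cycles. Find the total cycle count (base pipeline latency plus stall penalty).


Base cycles = 4 + 25 - 1 = 28
Total stalls = 5 * 3 = 15
Total = 28 + 15 = 43

43


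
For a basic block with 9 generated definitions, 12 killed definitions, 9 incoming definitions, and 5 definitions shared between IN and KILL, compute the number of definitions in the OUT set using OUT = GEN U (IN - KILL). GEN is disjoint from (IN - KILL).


IN - KILL: 9 - 5 = 4 surviving definitions
OUT = GEN + surviving = 9 + 4 = 13

13


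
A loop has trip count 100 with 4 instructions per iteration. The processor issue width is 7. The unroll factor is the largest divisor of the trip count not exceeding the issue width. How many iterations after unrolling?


Largest divisor of 100 <= 7 is 5
New iterations = 100 / 5 = 20

20


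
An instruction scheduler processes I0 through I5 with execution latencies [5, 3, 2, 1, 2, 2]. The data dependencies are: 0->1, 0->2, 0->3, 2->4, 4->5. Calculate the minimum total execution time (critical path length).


Compute longest path through dependency graph: dist(Ik) = max over predecessors of dist + latency(Ik).
dist(I0) = latency 5 = 5
dist(I1) = dist(I0) + 3 = 5 + 3 = 8
dist(I2) = dist(I0) + 2 = 5 + 2 = 7
dist(I3) = dist(I0) + 1 = 5 + 1 = 6
dist(I4) = dist(I2) + 2 = 7 + 2 = 9
dist(I5) = dist(I4) + 2 = 9 + 2 = 11
Critical path = max dist = 11

11


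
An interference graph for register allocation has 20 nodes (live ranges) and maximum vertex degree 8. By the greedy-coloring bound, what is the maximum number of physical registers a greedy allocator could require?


Greedy coloring never needs more than (max_degree + 1) colors: when coloring a vertex, at most max_degree neighbors are already colored.
Upper bound = 8 + 1 = 9

9


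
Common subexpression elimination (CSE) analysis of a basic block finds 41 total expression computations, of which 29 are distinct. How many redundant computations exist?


CSE count = total expressions - unique expressions
= 41 - 29 = 12

12


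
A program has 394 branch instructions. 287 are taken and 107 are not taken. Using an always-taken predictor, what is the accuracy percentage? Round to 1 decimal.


Predictor: always-taken
Correct predictions = 287
Accuracy = 287 / 394 * 100 = 72.8%

72.8


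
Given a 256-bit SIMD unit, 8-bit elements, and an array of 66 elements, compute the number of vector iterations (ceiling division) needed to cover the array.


Width = 256 / 8 = 32 elements per vector op
Iterations = ceil(66 / 32) = 3

3


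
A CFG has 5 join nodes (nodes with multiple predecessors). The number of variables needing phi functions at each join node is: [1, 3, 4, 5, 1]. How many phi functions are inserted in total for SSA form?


Total phi functions = sum of phi functions at each join node
= 1 + 3 + 4 + 5 + 1 = 14

14


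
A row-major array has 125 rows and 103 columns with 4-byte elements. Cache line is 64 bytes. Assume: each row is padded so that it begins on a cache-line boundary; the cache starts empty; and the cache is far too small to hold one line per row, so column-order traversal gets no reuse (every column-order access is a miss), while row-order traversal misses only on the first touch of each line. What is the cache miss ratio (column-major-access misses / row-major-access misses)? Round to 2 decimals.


Each row occupies 103 * 4 = 412 bytes and starts on a line boundary, so it spans ceil(412 / 64) = 7 cache lines.
Row-major traversal misses (one per line touched): 125 * ceil(103 * 4 / 64) = 875
Column-major traversal misses (no reuse, every access misses): 125 * 103 = 12875
Ratio = 12875 / 875 = 14.71

14.71


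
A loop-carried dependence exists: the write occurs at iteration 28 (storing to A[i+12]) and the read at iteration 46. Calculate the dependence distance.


Distance = read iteration - write iteration
= 46 - 28 = 18

18


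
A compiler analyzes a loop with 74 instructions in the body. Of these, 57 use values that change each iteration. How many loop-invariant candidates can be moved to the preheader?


Invariant candidates = total - loop-dependent
= 74 - 57 = 17

17


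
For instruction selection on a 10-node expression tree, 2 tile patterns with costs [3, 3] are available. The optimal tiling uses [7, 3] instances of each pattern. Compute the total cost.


Total cost = sum(count_i * cost_i)
= 7*3 + 3*3
= 30

30


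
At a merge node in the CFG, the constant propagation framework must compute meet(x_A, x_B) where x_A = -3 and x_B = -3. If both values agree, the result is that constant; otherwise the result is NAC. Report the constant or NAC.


Meet operation: if both paths give the same constant, result is that constant; if they differ, result is NAC (not-a-constant).
Path A: -3, Path B: -3 -> equal
Result: constant -> -3

-3


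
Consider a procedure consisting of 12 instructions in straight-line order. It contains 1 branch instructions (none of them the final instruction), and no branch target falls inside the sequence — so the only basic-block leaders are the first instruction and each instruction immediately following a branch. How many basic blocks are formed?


With no in-sequence branch targets, the leaders are the first instruction plus the instruction after each branch.
Number of basic blocks = branches + 1
= 1 + 1 = 2

2


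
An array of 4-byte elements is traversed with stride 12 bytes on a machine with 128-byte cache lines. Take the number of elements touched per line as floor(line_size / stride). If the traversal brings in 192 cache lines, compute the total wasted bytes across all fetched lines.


Elements per line = floor(128 / 12) = 10
Bytes used per line = 10 * 4 = 40
Wasted per line = 128 - 40 = 88
Total wasted = 88 * 192 = 16896

16896


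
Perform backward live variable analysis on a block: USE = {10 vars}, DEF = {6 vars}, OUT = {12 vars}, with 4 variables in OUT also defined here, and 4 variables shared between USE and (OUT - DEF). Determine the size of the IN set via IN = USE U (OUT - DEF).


OUT - DEF: 12 - 4 = 8
|IN| = |USE| + |OUT - DEF| - |USE ∩ (OUT - DEF)| = 10 + 8 - 4 = 14

14


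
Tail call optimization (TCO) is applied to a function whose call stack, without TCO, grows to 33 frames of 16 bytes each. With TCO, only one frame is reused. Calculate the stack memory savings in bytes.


Without TCO: 33 * 16 = 528 bytes
With TCO: reuse 1 frame = 16 bytes
Savings = 528 - 16 = 512

512


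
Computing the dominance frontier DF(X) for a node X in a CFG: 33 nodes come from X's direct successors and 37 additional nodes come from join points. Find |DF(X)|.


DF(X) = direct successor contributions + join point contributions
= 33 + 37 = 70

70


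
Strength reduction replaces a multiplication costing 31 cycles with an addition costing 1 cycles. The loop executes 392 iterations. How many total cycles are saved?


Per-iteration saving = 31 - 1 = 30
Total saved = 392 * 30 = 11760

11760


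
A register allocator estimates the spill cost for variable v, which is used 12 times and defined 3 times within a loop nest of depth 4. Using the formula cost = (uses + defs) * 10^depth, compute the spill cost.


uses + defs = 12 + 3 = 15
10^4 = 10000
Spill cost = 15 * 10000 = 150000

150000


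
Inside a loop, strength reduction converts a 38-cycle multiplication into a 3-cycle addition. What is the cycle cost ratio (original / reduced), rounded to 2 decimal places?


Ratio = mult_cost / add_cost = 38 / 3 = 12.67

12.67


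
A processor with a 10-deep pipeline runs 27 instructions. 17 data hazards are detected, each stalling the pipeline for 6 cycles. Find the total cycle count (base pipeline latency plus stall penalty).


Base cycles = 10 + 27 - 1 = 36
Total stalls = 17 * 6 = 102
Total = 36 + 102 = 138

138


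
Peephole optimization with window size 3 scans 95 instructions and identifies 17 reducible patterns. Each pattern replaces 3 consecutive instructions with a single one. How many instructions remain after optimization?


Each match removes 2 instructions.
Total removed = 17 * 2 = 34
Remaining = 95 - 34 = 61

61


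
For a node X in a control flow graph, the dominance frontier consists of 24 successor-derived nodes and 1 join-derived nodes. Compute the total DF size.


DF(X) = direct successor contributions + join point contributions
= 24 + 1 = 25

25


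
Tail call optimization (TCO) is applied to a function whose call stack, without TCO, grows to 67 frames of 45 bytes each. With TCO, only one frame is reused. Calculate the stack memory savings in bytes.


Without TCO: 67 * 45 = 3015 bytes
With TCO: reuse 1 frame = 45 bytes
Savings = 3015 - 45 = 2970

2970


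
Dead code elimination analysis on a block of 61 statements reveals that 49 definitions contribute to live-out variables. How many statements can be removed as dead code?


Dead code = total statements - live definitions
= 61 - 49 = 12

12


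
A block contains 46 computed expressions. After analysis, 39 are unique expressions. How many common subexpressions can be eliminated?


CSE count = total expressions - unique expressions
= 46 - 39 = 7

7


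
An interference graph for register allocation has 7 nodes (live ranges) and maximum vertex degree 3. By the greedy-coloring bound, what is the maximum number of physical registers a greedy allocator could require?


Greedy coloring never needs more than (max_degree + 1) colors: when coloring a vertex, at most max_degree neighbors are already colored.
Upper bound = 3 + 1 = 4

4


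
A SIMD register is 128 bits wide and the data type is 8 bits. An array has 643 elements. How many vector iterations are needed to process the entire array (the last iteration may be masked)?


Width = 128 / 8 = 16 elements per vector op
Iterations = ceil(643 / 16) = 41

41


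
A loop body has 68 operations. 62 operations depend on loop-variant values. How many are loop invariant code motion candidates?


Invariant candidates = total - loop-dependent
= 68 - 62 = 6

6


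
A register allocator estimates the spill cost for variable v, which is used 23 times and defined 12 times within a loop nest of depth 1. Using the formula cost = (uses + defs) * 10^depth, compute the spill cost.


uses + defs = 23 + 12 = 35
10^1 = 10
Spill cost = 35 * 10 = 350

350


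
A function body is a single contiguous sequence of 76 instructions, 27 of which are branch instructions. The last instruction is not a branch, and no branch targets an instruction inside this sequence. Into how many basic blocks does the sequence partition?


With no in-sequence branch targets, the leaders are the first instruction plus the instruction after each branch.
Number of basic blocks = branches + 1
= 27 + 1 = 28

28


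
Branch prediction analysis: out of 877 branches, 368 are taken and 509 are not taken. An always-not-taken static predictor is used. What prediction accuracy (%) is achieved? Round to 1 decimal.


Predictor: always-not-taken
Correct predictions = 509
Accuracy = 509 / 877 * 100 = 58.0%

58.0


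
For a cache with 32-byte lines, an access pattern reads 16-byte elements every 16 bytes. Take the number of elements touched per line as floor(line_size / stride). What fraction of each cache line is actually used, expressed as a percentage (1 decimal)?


Elements per cache line = floor(32 / 16) = 2
Bytes used = 2 * 16 = 32
Utilization = 32 / 32 * 100 = 100.0%

100.0


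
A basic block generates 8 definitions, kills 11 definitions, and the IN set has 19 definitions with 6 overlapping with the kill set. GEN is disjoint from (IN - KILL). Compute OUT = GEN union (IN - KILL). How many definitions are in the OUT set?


IN - KILL: 19 - 6 = 13 surviving definitions
OUT = GEN + surviving = 8 + 13 = 21

21


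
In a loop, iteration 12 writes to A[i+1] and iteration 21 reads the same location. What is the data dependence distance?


Distance = read iteration - write iteration
= 21 - 12 = 9

9


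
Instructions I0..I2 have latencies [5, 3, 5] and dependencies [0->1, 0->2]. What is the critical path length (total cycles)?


Compute longest path through dependency graph: dist(Ik) = max over predecessors of dist + latency(Ik).
dist(I0) = latency 5 = 5
dist(I1) = dist(I0) + 3 = 5 + 3 = 8
dist(I2) = dist(I0) + 5 = 5 + 5 = 10
Critical path = max dist = 10

10


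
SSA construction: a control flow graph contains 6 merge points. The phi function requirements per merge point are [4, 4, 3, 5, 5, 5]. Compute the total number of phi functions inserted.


Total phi functions = sum of phi functions at each join node
= 4 + 4 + 3 + 5 + 5 + 5 = 26

26


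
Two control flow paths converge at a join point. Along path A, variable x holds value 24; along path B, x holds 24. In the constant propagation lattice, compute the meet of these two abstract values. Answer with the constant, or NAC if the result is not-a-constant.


Meet operation: if both paths give the same constant, result is that constant; if they differ, result is NAC (not-a-constant).
Path A: 24, Path B: 24 -> equal
Result: constant -> 24

24


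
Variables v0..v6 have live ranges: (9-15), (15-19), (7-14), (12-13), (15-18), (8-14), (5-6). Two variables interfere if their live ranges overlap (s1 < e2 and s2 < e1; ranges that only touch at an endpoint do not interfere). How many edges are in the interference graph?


Check all pairs for overlapping intervals.
Two intervals (s1,e1) and (s2,e2) overlap if s1 < e2 and s2 < e1.
v0 (9-15) vs v1..v6: overlaps v2, v3, v5 -> 3
v1 (15-19) vs v2..v6: overlaps v4 -> 1
v2 (7-14) vs v3..v6: overlaps v3, v5 -> 2
v3 (12-13) vs v4..v6: overlaps v5 -> 1
v4 (15-18) vs v5..v6: overlaps none -> 0
v5 (8-14) vs v6: overlaps none -> 0
Total overlapping pairs = 3 + 1 + 2 + 1 + 0 + 0 = 7

7


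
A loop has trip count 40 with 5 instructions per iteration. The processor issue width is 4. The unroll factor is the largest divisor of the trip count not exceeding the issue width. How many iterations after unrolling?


Largest divisor of 40 <= 4 is 4
New iterations = 40 / 4 = 10

10


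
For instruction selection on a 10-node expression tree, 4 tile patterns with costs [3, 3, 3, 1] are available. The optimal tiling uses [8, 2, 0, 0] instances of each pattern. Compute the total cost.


Total cost = sum(count_i * cost_i)
= 8*3 + 2*3 + 0*3 + 0*1
= 30

30


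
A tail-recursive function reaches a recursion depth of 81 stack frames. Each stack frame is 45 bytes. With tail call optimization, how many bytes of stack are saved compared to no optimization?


Without TCO: 81 * 45 = 3645 bytes
With TCO: reuse 1 frame = 45 bytes
Savings = 3645 - 45 = 3600

3600


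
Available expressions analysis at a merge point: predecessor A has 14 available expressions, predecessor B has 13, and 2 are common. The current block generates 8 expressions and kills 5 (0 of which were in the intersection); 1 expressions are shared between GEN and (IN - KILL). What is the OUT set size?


IN = intersection of predecessors = 2
IN - KILL = 2 - 0 = 2
|OUT| = |GEN| + |IN - KILL| - |GEN ∩ (IN - KILL)| = 8 + 2 - 1 = 9

9


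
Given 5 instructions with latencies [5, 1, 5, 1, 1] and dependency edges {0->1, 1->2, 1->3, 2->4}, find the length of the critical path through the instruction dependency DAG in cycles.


Compute longest path through dependency graph: dist(Ik) = max over predecessors of dist + latency(Ik).
dist(I0) = latency 5 = 5
dist(I1) = dist(I0) + 1 = 5 + 1 = 6
dist(I2) = dist(I1) + 5 = 6 + 5 = 11
dist(I3) = dist(I1) + 1 = 6 + 1 = 7
dist(I4) = dist(I2) + 1 = 11 + 1 = 12
Critical path = max dist = 12

12


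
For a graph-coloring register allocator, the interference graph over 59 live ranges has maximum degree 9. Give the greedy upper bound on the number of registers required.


Greedy coloring never needs more than (max_degree + 1) colors: when coloring a vertex, at most max_degree neighbors are already colored.
Upper bound = 9 + 1 = 10

10


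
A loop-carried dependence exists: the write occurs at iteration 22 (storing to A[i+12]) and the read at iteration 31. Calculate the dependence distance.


Distance = read iteration - write iteration
= 31 - 22 = 9

9


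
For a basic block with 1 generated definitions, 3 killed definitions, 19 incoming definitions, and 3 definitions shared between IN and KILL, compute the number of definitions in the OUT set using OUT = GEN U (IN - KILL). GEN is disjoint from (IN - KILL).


IN - KILL: 19 - 3 = 16 surviving definitions
OUT = GEN + surviving = 1 + 16 = 17

17


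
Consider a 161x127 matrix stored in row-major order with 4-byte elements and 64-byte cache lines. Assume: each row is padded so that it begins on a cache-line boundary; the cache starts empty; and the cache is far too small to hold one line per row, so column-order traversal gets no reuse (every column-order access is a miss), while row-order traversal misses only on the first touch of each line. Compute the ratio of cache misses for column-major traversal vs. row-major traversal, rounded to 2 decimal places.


Each row occupies 127 * 4 = 508 bytes and starts on a line boundary, so it spans ceil(508 / 64) = 8 cache lines.
Row-major traversal misses (one per line touched): 161 * ceil(127 * 4 / 64) = 1288
Column-major traversal misses (no reuse, every access misses): 161 * 127 = 20447
Ratio = 20447 / 1288 = 15.88

15.88


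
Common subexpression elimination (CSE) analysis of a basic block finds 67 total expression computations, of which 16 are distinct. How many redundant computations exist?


CSE count = total expressions - unique expressions
= 67 - 16 = 51

51


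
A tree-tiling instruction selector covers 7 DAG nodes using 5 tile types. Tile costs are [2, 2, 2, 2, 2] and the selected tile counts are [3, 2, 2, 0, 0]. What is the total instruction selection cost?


Total cost = sum(count_i * cost_i)
= 3*2 + 2*2 + 2*2 + 0*2 + 0*2
= 14

14


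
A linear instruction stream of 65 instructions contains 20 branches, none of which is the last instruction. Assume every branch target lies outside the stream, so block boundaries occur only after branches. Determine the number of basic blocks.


With no in-sequence branch targets, the leaders are the first instruction plus the instruction after each branch.
Number of basic blocks = branches + 1
= 20 + 1 = 21

21


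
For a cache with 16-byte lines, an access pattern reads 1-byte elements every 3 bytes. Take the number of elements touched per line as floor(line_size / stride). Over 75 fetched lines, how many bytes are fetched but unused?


Elements per line = floor(16 / 3) = 5
Bytes used per line = 5 * 1 = 5
Wasted per line = 16 - 5 = 11
Total wasted = 11 * 75 = 825

825


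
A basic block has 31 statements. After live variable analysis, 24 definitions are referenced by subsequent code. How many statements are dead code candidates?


Dead code = total statements - live definitions
= 31 - 24 = 7

7


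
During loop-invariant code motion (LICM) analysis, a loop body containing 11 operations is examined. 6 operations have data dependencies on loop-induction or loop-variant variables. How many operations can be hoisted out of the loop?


Invariant candidates = total - loop-dependent
= 11 - 6 = 5

5


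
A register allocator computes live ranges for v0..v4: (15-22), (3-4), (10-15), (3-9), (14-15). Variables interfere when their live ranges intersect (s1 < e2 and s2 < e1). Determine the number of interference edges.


Check all pairs for overlapping intervals.
Two intervals (s1,e1) and (s2,e2) overlap if s1 < e2 and s2 < e1.
v0 (15-22) vs v1..v4: overlaps none -> 0
v1 (3-4) vs v2..v4: overlaps v3 -> 1
v2 (10-15) vs v3..v4: overlaps v4 -> 1
v3 (3-9) vs v4: overlaps none -> 0
Total overlapping pairs = 0 + 1 + 1 + 0 = 2

2


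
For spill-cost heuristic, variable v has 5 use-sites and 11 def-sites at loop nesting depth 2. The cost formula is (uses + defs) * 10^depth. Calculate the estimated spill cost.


uses + defs = 5 + 11 = 16
10^2 = 100
Spill cost = 16 * 100 = 1600

1600


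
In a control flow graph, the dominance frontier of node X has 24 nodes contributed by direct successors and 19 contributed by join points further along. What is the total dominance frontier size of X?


DF(X) = direct successor contributions + join point contributions
= 24 + 19 = 43

43


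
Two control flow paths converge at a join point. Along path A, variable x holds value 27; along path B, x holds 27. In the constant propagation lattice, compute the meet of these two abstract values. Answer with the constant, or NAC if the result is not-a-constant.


Meet operation: if both paths give the same constant, result is that constant; if they differ, result is NAC (not-a-constant).
Path A: 27, Path B: 27 -> equal
Result: constant -> 27

27


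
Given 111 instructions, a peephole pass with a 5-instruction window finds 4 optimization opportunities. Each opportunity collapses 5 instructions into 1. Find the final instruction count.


Each match removes 4 instructions.
Total removed = 4 * 4 = 16
Remaining = 111 - 16 = 95

95


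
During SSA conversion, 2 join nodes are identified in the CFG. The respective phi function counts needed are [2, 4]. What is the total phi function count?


Total phi functions = sum of phi functions at each join node
= 2 + 4 = 6

6


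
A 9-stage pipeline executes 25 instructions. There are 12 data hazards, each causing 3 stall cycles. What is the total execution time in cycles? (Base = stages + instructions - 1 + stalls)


Base cycles = 9 + 25 - 1 = 33
Total stalls = 12 * 3 = 36
Total = 33 + 36 = 69

69


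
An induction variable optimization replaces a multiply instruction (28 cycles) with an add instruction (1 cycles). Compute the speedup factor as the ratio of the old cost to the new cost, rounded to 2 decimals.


Ratio = mult_cost / add_cost = 28 / 1 = 28.0

28.0


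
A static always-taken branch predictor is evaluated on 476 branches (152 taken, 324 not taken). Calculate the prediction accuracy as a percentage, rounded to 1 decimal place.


Predictor: always-taken
Correct predictions = 152
Accuracy = 152 / 476 * 100 = 31.9%

31.9


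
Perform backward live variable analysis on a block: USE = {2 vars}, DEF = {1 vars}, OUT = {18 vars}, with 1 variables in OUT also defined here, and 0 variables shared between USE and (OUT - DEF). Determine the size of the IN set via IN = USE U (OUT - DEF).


OUT - DEF: 18 - 1 = 17
|IN| = |USE| + |OUT - DEF| - |USE ∩ (OUT - DEF)| = 2 + 17 - 0 = 19

19


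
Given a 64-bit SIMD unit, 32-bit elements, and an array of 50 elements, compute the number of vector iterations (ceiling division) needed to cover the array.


Width = 64 / 32 = 2 elements per vector op
Iterations = ceil(50 / 2) = 25

25


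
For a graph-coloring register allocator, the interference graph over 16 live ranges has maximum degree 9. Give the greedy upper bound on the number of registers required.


Greedy coloring never needs more than (max_degree + 1) colors: when coloring a vertex, at most max_degree neighbors are already colored.
Upper bound = 9 + 1 = 10

10


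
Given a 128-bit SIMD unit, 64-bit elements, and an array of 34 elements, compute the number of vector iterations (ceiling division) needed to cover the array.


Width = 128 / 64 = 2 elements per vector op
Iterations = ceil(34 / 2) = 17

17


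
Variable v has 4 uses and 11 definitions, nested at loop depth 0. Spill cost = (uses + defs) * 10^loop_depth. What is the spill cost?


uses + defs = 4 + 11 = 15
10^0 = 1
Spill cost = 15 * 1 = 15

15


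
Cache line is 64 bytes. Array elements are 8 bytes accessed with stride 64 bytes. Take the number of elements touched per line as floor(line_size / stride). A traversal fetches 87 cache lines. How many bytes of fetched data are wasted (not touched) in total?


Elements per line = floor(64 / 64) = 1
Bytes used per line = 1 * 8 = 8
Wasted per line = 64 - 8 = 56
Total wasted = 56 * 87 = 4872

4872


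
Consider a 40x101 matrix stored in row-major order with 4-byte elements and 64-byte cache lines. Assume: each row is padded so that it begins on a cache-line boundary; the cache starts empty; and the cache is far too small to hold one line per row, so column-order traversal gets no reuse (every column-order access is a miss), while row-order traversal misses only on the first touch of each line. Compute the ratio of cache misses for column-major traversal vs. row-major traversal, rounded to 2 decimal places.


Each row occupies 101 * 4 = 404 bytes and starts on a line boundary, so it spans ceil(404 / 64) = 7 cache lines.
Row-major traversal misses (one per line touched): 40 * ceil(101 * 4 / 64) = 280
Column-major traversal misses (no reuse, every access misses): 40 * 101 = 4040
Ratio = 4040 / 280 = 14.43

14.43


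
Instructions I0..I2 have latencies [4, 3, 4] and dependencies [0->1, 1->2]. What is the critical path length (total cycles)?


Compute longest path through dependency graph: dist(Ik) = max over predecessors of dist + latency(Ik).
dist(I0) = latency 4 = 4
dist(I1) = dist(I0) + 3 = 4 + 3 = 7
dist(I2) = dist(I1) + 4 = 7 + 4 = 11
Critical path = max dist = 11

11


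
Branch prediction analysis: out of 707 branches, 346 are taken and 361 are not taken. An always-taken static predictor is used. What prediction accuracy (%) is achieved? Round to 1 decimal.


Predictor: always-taken
Correct predictions = 346
Accuracy = 346 / 707 * 100 = 48.9%

48.9


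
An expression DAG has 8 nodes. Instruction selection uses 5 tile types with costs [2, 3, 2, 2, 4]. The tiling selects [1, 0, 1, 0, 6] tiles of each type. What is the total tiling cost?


Total cost = sum(count_i * cost_i)
= 1*2 + 0*3 + 1*2 + 0*2 + 6*4
= 28

28


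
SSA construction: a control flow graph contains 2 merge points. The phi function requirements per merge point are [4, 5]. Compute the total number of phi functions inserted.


Total phi functions = sum of phi functions at each join node
= 4 + 5 = 9

9


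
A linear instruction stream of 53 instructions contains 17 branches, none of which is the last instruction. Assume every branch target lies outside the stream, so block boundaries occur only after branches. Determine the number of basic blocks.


With no in-sequence branch targets, the leaders are the first instruction plus the instruction after each branch.
Number of basic blocks = branches + 1
= 17 + 1 = 18

18


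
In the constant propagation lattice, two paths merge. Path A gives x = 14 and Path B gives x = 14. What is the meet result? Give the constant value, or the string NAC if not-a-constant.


Meet operation: if both paths give the same constant, result is that constant; if they differ, result is NAC (not-a-constant).
Path A: 14, Path B: 14 -> equal
Result: constant -> 14

14


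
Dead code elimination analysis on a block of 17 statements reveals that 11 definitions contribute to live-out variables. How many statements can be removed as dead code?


Dead code = total statements - live definitions
= 17 - 11 = 6

6


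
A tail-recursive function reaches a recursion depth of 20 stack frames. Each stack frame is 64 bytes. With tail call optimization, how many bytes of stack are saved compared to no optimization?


Without TCO: 20 * 64 = 1280 bytes
With TCO: reuse 1 frame = 64 bytes
Savings = 1280 - 64 = 1216

1216


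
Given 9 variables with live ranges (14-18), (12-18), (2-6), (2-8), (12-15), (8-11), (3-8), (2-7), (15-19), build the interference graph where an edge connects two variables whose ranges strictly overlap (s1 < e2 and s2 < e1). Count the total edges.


Check all pairs for overlapping intervals.
Two intervals (s1,e1) and (s2,e2) overlap if s1 < e2 and s2 < e1.
v0 (14-18) vs v1..v8: overlaps v1, v4, v8 -> 3
v1 (12-18) vs v2..v8: overlaps v4, v8 -> 2
v2 (2-6) vs v3..v8: overlaps v3, v6, v7 -> 3
v3 (2-8) vs v4..v8: overlaps v6, v7 -> 2
v4 (12-15) vs v5..v8: overlaps none -> 0
v5 (8-11) vs v6..v8: overlaps none -> 0
v6 (3-8) vs v7..v8: overlaps v7 -> 1
v7 (2-7) vs v8: overlaps none -> 0
Total overlapping pairs = 3 + 2 + 3 + 2 + 0 + 0 + 1 + 0 = 11

11


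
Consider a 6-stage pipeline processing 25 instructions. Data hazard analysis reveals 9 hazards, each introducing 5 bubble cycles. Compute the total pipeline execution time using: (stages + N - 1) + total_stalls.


Base cycles = 6 + 25 - 1 = 30
Total stalls = 9 * 5 = 45
Total = 30 + 45 = 75

75


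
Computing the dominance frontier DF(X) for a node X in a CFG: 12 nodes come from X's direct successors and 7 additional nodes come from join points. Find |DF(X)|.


DF(X) = direct successor contributions + join point contributions
= 12 + 7 = 19

19


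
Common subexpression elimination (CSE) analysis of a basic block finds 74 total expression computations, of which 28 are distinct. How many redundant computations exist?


CSE count = total expressions - unique expressions
= 74 - 28 = 46

46


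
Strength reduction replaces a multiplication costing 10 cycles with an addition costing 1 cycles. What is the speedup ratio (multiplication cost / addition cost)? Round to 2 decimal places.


Ratio = mult_cost / add_cost = 10 / 1 = 10.0

10.0


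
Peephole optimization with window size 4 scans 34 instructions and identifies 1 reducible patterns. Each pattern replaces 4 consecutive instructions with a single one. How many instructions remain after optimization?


Each match removes 3 instructions.
Total removed = 1 * 3 = 3
Remaining = 34 - 3 = 31

31


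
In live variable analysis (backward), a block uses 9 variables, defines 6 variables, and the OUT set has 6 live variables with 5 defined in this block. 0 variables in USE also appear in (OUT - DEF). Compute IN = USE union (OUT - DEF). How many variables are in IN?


OUT - DEF: 6 - 5 = 1
|IN| = |USE| + |OUT - DEF| - |USE ∩ (OUT - DEF)| = 9 + 1 - 0 = 10

10


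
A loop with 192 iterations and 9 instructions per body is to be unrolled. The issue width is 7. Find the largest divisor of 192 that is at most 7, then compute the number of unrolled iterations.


Largest divisor of 192 <= 7 is 6
New iterations = 192 / 6 = 32

32
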